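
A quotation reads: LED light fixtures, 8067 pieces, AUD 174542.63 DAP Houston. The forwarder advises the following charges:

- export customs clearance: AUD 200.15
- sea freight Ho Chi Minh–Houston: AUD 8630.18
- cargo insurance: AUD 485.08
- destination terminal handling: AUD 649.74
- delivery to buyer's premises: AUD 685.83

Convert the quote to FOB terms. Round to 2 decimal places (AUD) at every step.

Not relevant to the conversion: export clearance — on the seller under both DAP and FOB; already in the DAP price and stays in the FOB price.
From DAP to FOB, the seller no longer bears: freight, insurance, destination terminal, delivery.
FOB price = 174542.63 − 8630.18 − 485.08 − 649.74 − 685.83 = 164091.80

FOB price: AUD 164091.80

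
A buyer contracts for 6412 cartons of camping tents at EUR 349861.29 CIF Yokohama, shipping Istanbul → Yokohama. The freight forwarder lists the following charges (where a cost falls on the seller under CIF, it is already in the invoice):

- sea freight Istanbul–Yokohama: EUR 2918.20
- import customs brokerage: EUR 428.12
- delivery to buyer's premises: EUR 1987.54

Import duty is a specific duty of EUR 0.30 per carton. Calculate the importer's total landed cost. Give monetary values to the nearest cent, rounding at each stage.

CIF: the seller pays costs through ocean freight and marine insurance to the destination port.
Already in the invoice (seller's account under CIF): freight — exclude.
The CIF price already equals the CIF value: 349861.29
Import duty = 6412 × 0.30 = 1923.60
Buyer bears: brokerage 428.12 + delivery 1987.54 + duty 1923.60 = 4339.26
Landed cost = invoice 349861.29 + 4339.26 = 354200.55

Total landed cost: EUR 354200.55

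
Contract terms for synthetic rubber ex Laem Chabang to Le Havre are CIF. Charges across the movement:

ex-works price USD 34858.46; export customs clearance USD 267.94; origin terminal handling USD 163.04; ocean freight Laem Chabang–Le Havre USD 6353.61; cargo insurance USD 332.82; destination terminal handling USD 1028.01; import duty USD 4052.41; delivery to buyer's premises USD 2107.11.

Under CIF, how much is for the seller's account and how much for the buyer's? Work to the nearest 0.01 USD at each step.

CIF: the seller pays costs through ocean freight and marine insurance to the destination port.
Seller's account: goods 34858.46 + export clearance 267.94 + origin terminal 163.04 + freight 6353.61 + insurance 332.82 = 41975.87
Buyer's account: destination terminal 1028.01 + duty 4052.41 + delivery 2107.11 = 7187.53

Seller: USD 41975.87; buyer: USD 7187.53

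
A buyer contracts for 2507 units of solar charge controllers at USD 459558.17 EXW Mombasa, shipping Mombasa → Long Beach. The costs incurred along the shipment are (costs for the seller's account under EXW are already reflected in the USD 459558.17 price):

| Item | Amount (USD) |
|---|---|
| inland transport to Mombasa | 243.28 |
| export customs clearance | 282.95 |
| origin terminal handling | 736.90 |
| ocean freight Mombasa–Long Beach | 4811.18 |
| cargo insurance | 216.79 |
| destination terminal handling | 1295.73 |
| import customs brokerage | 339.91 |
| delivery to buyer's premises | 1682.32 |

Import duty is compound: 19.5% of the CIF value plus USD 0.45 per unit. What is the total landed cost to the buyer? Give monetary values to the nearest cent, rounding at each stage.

Total landed cost: USD 561135.99

EXW: the seller makes goods available at their premises; the buyer bears all onward costs.
CIF value = EXW price + inland to port + export clearance + origin terminal + freight + insurance = 459558.17 + 243.28 + 282.95 + 736.90 + 4811.18 + 216.79 = 465849.27
Ad valorem component: 465849.27 × 19.5% = 90840.61
Specific component: 2507 × 0.45 = 1128.15
Import duty = 90840.61 + 1128.15 = 91968.76
Buyer bears: inland to port 243.28 + export clearance 282.95 + origin terminal 736.90 + freight 4811.18 + insurance 216.79 + destination terminal 1295.73 + brokerage 339.91 + delivery 1682.32 + duty 91968.76 = 101577.82
Landed cost = invoice 459558.17 + 101577.82 = 561135.99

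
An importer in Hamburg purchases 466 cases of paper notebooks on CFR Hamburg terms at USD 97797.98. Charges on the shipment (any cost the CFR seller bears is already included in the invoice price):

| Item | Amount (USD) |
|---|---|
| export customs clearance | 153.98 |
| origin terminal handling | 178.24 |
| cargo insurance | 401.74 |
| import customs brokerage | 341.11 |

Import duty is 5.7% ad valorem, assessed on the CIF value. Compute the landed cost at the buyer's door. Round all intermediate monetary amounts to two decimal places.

CFR: the seller pays costs through ocean freight to the destination port, but not insurance.
Already in the invoice (seller's account under CFR): export clearance, origin terminal — exclude.
CIF value = CFR price + insurance = 97797.98 + 401.74 = 98199.72
Import duty = 98199.72 × 5.7% = 5597.38
Buyer bears: insurance 401.74 + brokerage 341.11 + duty 5597.38 = 6340.23
Landed cost = invoice 97797.98 + 6340.23 = 104138.21

Total landed cost: USD 104138.21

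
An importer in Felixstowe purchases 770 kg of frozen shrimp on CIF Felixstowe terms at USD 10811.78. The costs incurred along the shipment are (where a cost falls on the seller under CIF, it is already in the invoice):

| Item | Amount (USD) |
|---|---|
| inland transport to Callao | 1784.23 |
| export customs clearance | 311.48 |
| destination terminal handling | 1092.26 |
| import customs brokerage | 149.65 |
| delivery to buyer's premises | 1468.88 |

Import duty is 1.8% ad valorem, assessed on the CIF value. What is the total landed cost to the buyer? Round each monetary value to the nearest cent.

CIF: the seller pays costs through ocean freight and marine insurance to the destination port.
Already in the invoice (seller's account under CIF): inland to port, export clearance — exclude.
The CIF price already equals the CIF value: 10811.78
Import duty = 10811.78 × 1.8% = 194.61
Buyer bears: destination terminal 1092.26 + brokerage 149.65 + delivery 1468.88 + duty 194.61 = 2905.40
Landed cost = invoice 10811.78 + 2905.40 = 13717.18

Total landed cost: USD 13717.18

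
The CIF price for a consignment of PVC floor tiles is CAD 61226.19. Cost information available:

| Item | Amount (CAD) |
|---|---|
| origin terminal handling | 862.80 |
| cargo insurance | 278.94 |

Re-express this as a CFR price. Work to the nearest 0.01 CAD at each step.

Not relevant to the conversion: origin terminal — on the seller under both CIF and CFR; already in the CIF price and stays in the CFR price.
From CIF to CFR, the seller no longer bears: insurance.
CFR price = 61226.19 − 278.94 = 60947.25

CFR price: CAD 60947.25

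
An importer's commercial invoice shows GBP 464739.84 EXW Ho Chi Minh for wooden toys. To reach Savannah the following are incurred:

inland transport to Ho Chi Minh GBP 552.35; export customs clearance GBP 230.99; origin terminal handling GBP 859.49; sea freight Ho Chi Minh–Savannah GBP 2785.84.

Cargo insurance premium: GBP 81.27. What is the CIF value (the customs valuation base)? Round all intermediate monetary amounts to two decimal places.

CIF value: GBP 469249.78

CIF = EXW price + pre-shipment costs + freight + insurance
CIF = 464739.84 + 552.35 + 230.99 + 859.49 + 2785.84 + 81.27 = 469249.78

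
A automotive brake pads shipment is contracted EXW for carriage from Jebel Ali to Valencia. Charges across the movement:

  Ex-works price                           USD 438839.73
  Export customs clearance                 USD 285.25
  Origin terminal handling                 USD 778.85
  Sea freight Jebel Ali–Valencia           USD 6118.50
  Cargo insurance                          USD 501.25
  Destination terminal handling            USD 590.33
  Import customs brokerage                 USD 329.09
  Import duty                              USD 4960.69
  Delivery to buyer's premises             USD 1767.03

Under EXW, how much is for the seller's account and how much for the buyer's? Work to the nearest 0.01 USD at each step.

EXW: the seller makes goods available at their premises; the buyer bears all onward costs.
Seller's account: goods 438839.73 = 438839.73
Buyer's account: export clearance 285.25 + origin terminal 778.85 + freight 6118.50 + insurance 501.25 + destination terminal 590.33 + brokerage 329.09 + duty 4960.69 + delivery 1767.03 = 15330.99

Seller: USD 438839.73; buyer: USD 15330.99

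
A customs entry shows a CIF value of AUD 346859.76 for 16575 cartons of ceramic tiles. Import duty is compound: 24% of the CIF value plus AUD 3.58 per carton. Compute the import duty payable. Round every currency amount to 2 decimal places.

Import duty: AUD 142584.84

Ad valorem component: 346859.76 × 24% = 83246.34
Specific component: 16575 × 3.58 = 59338.50
Import duty = 83246.34 + 59338.50 = 142584.84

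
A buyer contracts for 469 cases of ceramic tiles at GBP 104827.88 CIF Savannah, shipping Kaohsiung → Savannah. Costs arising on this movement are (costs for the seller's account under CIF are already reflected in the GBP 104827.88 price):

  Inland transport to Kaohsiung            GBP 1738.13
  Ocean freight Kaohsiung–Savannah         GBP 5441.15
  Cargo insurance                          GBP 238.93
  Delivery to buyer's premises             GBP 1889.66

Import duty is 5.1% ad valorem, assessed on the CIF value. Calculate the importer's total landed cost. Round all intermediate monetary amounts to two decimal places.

CIF: the seller pays costs through ocean freight and marine insurance to the destination port.
Already in the invoice (seller's account under CIF): inland to port, freight, insurance — exclude.
The CIF price already equals the CIF value: 104827.88
Import duty = 104827.88 × 5.1% = 5346.22
Buyer bears: delivery 1889.66 + duty 5346.22 = 7235.88
Landed cost = invoice 104827.88 + 7235.88 = 112063.76

Total landed cost: GBP 112063.76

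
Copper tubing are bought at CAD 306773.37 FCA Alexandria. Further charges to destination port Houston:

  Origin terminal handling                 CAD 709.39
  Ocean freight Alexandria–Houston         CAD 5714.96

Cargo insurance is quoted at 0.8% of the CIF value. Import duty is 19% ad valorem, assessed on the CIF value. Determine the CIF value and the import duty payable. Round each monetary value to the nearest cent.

Let C be the CIF value. C = FCA price + pre-shipment costs + freight + 0.8% × C
C − 0.8% × C = 306773.37 + 709.39 + 5714.96
0.992 × C = 313197.72
C = 313197.72 / 0.992 = 315723.51
Insurance premium = 0.8% × 315723.51 = 2525.79
Import duty = 315723.51 × 19% = 59987.47

CIF value: CAD 315723.51; import duty: CAD 59987.47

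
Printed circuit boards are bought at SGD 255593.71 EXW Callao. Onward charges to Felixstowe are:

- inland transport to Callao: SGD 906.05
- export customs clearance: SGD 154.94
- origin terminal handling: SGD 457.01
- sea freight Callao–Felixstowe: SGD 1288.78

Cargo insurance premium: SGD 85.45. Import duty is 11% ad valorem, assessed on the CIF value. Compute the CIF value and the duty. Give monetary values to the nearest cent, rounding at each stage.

CIF value: SGD 258485.94; import duty: SGD 28433.45

CIF = EXW price + pre-shipment costs + freight + insurance
CIF = 255593.71 + 906.05 + 154.94 + 457.01 + 1288.78 + 85.45 = 258485.94
Import duty = 258485.94 × 11% = 28433.45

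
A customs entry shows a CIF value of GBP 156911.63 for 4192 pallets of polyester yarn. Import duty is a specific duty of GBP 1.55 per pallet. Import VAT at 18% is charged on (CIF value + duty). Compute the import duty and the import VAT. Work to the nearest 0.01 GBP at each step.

Import duty = 4192 × 1.55 = 6497.60
VAT base = CIF + duty = 156911.63 + 6497.60 = 163409.23
Import VAT = 163409.23 × 18% = 29413.66

Import duty: GBP 6497.60; import VAT: GBP 29413.66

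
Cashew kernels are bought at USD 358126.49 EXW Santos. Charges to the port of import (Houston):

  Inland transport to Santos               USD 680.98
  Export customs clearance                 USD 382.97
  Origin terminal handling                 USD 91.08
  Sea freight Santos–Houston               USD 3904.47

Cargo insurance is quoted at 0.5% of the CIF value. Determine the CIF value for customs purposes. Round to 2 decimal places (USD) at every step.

CIF value: USD 365011.05

Let C be the CIF value. C = EXW price + pre-shipment costs + freight + 0.5% × C
C − 0.5% × C = 358126.49 + 680.98 + 382.97 + 91.08 + 3904.47
0.995 × C = 363185.99
C = 363185.99 / 0.995 = 365011.05
Insurance premium = 0.5% × 365011.05 = 1825.06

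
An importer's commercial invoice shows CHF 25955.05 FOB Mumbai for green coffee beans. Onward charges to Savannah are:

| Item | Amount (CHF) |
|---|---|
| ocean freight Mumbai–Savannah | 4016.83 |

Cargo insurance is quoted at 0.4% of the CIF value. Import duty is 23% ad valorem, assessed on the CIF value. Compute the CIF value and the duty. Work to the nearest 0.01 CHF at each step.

CIF value: CHF 30092.25; import duty: CHF 6921.22

Let C be the CIF value. C = FOB price + freight + 0.4% × C
C − 0.4% × C = 25955.05 + 4016.83
0.996 × C = 29971.88
C = 29971.88 / 0.996 = 30092.25
Insurance premium = 0.4% × 30092.25 = 120.37
Import duty = 30092.25 × 23% = 6921.22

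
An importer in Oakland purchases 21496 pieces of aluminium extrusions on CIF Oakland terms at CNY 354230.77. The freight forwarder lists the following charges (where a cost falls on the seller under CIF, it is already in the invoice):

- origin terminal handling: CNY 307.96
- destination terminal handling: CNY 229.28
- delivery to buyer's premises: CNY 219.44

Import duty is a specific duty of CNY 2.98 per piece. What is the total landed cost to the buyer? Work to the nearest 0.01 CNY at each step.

Total landed cost: CNY 418737.57

CIF: the seller pays costs through ocean freight and marine insurance to the destination port.
Already in the invoice (seller's account under CIF): origin terminal — exclude.
The CIF price already equals the CIF value: 354230.77
Import duty = 21496 × 2.98 = 64058.08
Buyer bears: destination terminal 229.28 + delivery 219.44 + duty 64058.08 = 64506.80
Landed cost = invoice 354230.77 + 64506.80 = 418737.57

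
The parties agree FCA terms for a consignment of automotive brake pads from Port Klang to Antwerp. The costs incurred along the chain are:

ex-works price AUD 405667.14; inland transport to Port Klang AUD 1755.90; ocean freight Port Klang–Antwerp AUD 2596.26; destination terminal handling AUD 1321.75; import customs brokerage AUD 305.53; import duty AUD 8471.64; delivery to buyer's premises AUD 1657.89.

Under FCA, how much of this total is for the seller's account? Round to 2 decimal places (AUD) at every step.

Seller's account: AUD 407423.04

FCA: the seller delivers export-cleared goods to the carrier; the buyer bears costs from that point.
Seller's account: goods 405667.14 + inland to port 1755.90 = 407423.04
Buyer's account: freight 2596.26 + destination terminal 1321.75 + brokerage 305.53 + duty 8471.64 + delivery 1657.89 = 14353.07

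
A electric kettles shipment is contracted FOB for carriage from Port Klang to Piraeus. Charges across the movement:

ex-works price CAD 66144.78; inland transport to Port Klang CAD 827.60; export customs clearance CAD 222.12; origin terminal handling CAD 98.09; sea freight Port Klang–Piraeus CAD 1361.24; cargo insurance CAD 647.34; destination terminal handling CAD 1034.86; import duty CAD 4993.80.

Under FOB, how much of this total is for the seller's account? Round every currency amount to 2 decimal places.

Seller's account: CAD 67292.59

FOB: the seller bears costs until goods are on board at the origin port; the buyer bears freight, insurance and all costs thereafter.
Seller's account: goods 66144.78 + inland to port 827.60 + export clearance 222.12 + origin terminal 98.09 = 67292.59
Buyer's account: freight 1361.24 + insurance 647.34 + destination terminal 1034.86 + duty 4993.80 = 8037.24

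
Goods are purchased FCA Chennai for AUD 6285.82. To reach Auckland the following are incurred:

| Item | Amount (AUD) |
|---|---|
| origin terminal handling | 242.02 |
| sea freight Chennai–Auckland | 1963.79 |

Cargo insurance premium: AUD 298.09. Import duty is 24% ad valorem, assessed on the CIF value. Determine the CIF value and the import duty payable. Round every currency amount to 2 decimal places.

CIF = FCA price + pre-shipment costs + freight + insurance
CIF = 6285.82 + 242.02 + 1963.79 + 298.09 = 8789.72
Import duty = 8789.72 × 24% = 2109.53

CIF value: AUD 8789.72; import duty: AUD 2109.53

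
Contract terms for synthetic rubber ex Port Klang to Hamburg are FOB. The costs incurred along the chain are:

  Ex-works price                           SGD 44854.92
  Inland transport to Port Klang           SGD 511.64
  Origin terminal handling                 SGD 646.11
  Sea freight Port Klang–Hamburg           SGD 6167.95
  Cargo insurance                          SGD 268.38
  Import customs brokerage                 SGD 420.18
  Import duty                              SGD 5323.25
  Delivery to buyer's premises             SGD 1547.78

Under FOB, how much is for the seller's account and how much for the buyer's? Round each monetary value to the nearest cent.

FOB: the seller bears costs until goods are on board at the origin port; the buyer bears freight, insurance and all costs thereafter.
Seller's account: goods 44854.92 + inland to port 511.64 + origin terminal 646.11 = 46012.67
Buyer's account: freight 6167.95 + insurance 268.38 + brokerage 420.18 + duty 5323.25 + delivery 1547.78 = 13727.54

Seller: SGD 46012.67; buyer: SGD 13727.54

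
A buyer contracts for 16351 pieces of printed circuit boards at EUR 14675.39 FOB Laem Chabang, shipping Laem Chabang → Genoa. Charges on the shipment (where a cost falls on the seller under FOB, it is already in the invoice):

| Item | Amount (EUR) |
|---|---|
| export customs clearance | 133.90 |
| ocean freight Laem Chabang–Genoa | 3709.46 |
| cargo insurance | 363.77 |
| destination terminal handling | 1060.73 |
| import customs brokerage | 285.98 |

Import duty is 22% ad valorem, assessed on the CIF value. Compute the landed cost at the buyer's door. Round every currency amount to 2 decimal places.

Total landed cost: EUR 24220.03

FOB: the seller bears costs until goods are on board at the origin port; the buyer bears freight, insurance and all costs thereafter.
Already in the invoice (seller's account under FOB): export clearance — exclude.
CIF value = FOB price + freight + insurance = 14675.39 + 3709.46 + 363.77 = 18748.62
Import duty = 18748.62 × 22% = 4124.70
Buyer bears: freight 3709.46 + insurance 363.77 + destination terminal 1060.73 + brokerage 285.98 + duty 4124.70 = 9544.64
Landed cost = invoice 14675.39 + 9544.64 = 24220.03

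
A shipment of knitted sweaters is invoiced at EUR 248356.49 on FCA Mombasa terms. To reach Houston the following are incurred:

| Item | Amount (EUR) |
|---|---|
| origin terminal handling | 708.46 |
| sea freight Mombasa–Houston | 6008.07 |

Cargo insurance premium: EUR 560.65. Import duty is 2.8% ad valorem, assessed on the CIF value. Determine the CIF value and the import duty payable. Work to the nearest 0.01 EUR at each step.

CIF = FCA price + pre-shipment costs + freight + insurance
CIF = 248356.49 + 708.46 + 6008.07 + 560.65 = 255633.67
Import duty = 255633.67 × 2.8% = 7157.74

CIF value: EUR 255633.67; import duty: EUR 7157.74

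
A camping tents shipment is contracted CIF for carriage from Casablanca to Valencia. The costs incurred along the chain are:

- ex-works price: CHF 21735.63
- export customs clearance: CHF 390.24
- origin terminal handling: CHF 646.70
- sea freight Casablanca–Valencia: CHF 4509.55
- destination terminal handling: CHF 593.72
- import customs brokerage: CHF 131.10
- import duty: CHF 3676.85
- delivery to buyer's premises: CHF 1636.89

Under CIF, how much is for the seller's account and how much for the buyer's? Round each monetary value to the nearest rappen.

CIF: the seller pays costs through ocean freight and marine insurance to the destination port.
Seller's account: goods 21735.63 + export clearance 390.24 + origin terminal 646.70 + freight 4509.55 = 27282.12
Buyer's account: destination terminal 593.72 + brokerage 131.10 + duty 3676.85 + delivery 1636.89 = 6038.56

Seller: CHF 27282.12; buyer: CHF 6038.56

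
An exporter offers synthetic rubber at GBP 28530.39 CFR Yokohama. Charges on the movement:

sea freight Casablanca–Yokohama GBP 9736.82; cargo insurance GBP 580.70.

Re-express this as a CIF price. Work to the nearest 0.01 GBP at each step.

CIF price: GBP 29111.09

Not relevant to the conversion: freight — on the seller under both CFR and CIF; already in the CFR price and stays in the CIF price.
From CFR to CIF, the seller additionally bears: insurance.
CIF price = 28530.39 + 580.70 = 29111.09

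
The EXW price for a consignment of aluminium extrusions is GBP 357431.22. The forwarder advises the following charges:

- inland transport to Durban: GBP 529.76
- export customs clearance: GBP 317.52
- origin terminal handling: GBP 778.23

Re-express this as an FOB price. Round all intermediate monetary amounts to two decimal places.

From EXW to FOB, the seller additionally bears: inland to port, export clearance, origin terminal.
FOB price = 357431.22 + 529.76 + 317.52 + 778.23 = 359056.73

FOB price: GBP 359056.73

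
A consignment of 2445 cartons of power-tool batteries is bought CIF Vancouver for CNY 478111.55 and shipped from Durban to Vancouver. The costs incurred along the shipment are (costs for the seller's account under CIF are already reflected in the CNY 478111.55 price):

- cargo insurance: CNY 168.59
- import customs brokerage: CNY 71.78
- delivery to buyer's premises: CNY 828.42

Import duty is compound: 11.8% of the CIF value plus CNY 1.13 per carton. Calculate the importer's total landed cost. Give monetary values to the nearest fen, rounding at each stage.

CIF: the seller pays costs through ocean freight and marine insurance to the destination port.
Already in the invoice (seller's account under CIF): insurance — exclude.
The CIF price already equals the CIF value: 478111.55
Ad valorem component: 478111.55 × 11.8% = 56417.16
Specific component: 2445 × 1.13 = 2762.85
Import duty = 56417.16 + 2762.85 = 59180.01
Buyer bears: brokerage 71.78 + delivery 828.42 + duty 59180.01 = 60080.21
Landed cost = invoice 478111.55 + 60080.21 = 538191.76

Total landed cost: CNY 538191.76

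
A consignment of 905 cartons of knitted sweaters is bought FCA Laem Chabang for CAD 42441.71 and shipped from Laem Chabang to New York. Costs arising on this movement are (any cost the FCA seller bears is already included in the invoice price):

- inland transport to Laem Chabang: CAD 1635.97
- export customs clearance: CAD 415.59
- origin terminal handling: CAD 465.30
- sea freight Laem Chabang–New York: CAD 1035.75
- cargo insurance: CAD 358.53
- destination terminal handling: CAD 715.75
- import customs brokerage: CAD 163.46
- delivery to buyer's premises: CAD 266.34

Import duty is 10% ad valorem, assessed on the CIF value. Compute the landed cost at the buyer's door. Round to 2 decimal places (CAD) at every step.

Total landed cost: CAD 49876.97

FCA: the seller delivers export-cleared goods to the carrier; the buyer bears costs from that point.
Already in the invoice (seller's account under FCA): inland to port, export clearance — exclude.
CIF value = FCA price + origin terminal + freight + insurance = 42441.71 + 465.30 + 1035.75 + 358.53 = 44301.29
Import duty = 44301.29 × 10% = 4430.13
Buyer bears: origin terminal 465.30 + freight 1035.75 + insurance 358.53 + destination terminal 715.75 + brokerage 163.46 + delivery 266.34 + duty 4430.13 = 7435.26
Landed cost = invoice 42441.71 + 7435.26 = 49876.97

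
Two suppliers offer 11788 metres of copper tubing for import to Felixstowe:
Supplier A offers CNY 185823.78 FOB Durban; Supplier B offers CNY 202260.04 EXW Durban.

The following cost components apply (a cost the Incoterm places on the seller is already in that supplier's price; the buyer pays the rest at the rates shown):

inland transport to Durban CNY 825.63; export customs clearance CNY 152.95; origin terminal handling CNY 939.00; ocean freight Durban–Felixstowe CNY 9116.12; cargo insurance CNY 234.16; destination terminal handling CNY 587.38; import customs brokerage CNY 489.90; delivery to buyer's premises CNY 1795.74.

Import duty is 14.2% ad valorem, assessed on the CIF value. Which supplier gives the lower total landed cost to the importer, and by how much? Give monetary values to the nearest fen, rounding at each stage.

Supplier A (FOB):
CIF value = FOB price + freight + insurance = 185823.78 + 9116.12 + 234.16 = 195174.06
Import duty = 195174.06 × 14.2% = 27714.72
Buyer bears (A): 9116.12 + 234.16 + 587.38 + 489.90 + 1795.74 = 12223.30
Landed cost (A) = invoice 185823.78 + 12223.30 + duty 27714.72 = 225761.80
Supplier B (EXW):
CIF value = EXW price + inland to port + export clearance + origin terminal + freight + insurance = 202260.04 + 825.63 + 152.95 + 939.00 + 9116.12 + 234.16 = 213527.90
Import duty = 213527.90 × 14.2% = 30320.96
Buyer bears (B): 825.63 + 152.95 + 939.00 + 9116.12 + 234.16 + 587.38 + 489.90 + 1795.74 = 14140.88
Landed cost (B) = invoice 202260.04 + 14140.88 + duty 30320.96 = 246721.88
Difference = |225761.80 − 246721.88| = 20960.08

Supplier A is cheaper by CNY 20960.08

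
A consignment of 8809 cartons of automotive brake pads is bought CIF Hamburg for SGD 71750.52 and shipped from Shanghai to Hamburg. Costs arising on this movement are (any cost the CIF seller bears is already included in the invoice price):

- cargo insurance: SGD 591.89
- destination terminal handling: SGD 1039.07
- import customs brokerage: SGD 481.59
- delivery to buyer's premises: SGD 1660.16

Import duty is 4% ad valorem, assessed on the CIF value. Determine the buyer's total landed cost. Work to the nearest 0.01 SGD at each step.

CIF: the seller pays costs through ocean freight and marine insurance to the destination port.
Already in the invoice (seller's account under CIF): insurance — exclude.
The CIF price already equals the CIF value: 71750.52
Import duty = 71750.52 × 4% = 2870.02
Buyer bears: destination terminal 1039.07 + brokerage 481.59 + delivery 1660.16 + duty 2870.02 = 6050.84
Landed cost = invoice 71750.52 + 6050.84 = 77801.36

Total landed cost: SGD 77801.36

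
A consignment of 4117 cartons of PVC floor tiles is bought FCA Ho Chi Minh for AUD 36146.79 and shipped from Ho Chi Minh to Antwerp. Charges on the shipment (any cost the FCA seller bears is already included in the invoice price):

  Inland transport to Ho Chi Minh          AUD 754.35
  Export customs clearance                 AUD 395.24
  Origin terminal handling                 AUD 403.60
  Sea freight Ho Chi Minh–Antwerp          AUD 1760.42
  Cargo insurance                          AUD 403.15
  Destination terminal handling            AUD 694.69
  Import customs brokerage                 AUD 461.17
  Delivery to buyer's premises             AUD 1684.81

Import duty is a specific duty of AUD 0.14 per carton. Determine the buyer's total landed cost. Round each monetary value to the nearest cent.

Total landed cost: AUD 42131.01

FCA: the seller delivers export-cleared goods to the carrier; the buyer bears costs from that point.
Already in the invoice (seller's account under FCA): inland to port, export clearance — exclude.
CIF value = FCA price + origin terminal + freight + insurance = 36146.79 + 403.60 + 1760.42 + 403.15 = 38713.96
Import duty = 4117 × 0.14 = 576.38
Buyer bears: origin terminal 403.60 + freight 1760.42 + insurance 403.15 + destination terminal 694.69 + brokerage 461.17 + delivery 1684.81 + duty 576.38 = 5984.22
Landed cost = invoice 36146.79 + 5984.22 = 42131.01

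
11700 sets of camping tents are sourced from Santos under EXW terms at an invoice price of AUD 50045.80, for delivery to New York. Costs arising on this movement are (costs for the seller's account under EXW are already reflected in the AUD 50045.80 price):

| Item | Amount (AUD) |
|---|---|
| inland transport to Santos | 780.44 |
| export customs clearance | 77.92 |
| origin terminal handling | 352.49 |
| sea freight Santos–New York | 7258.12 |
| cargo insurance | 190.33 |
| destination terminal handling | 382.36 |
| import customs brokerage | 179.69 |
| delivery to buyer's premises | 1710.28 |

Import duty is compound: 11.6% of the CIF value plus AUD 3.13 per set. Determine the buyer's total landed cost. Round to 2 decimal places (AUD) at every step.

EXW: the seller makes goods available at their premises; the buyer bears all onward costs.
CIF value = EXW price + inland to port + export clearance + origin terminal + freight + insurance = 50045.80 + 780.44 + 77.92 + 352.49 + 7258.12 + 190.33 = 58705.10
Ad valorem component: 58705.10 × 11.6% = 6809.79
Specific component: 11700 × 3.13 = 36621.00
Import duty = 6809.79 + 36621.00 = 43430.79
Buyer bears: inland to port 780.44 + export clearance 77.92 + origin terminal 352.49 + freight 7258.12 + insurance 190.33 + destination terminal 382.36 + brokerage 179.69 + delivery 1710.28 + duty 43430.79 = 54362.42
Landed cost = invoice 50045.80 + 54362.42 = 104408.22

Total landed cost: AUD 104408.22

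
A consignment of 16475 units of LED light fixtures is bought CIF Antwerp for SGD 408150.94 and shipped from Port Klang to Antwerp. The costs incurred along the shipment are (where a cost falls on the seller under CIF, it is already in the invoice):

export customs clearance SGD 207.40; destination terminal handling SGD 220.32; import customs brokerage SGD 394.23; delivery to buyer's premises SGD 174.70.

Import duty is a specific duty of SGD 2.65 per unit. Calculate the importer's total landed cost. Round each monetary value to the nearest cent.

CIF: the seller pays costs through ocean freight and marine insurance to the destination port.
Already in the invoice (seller's account under CIF): export clearance — exclude.
The CIF price already equals the CIF value: 408150.94
Import duty = 16475 × 2.65 = 43658.75
Buyer bears: destination terminal 220.32 + brokerage 394.23 + delivery 174.70 + duty 43658.75 = 44448.00
Landed cost = invoice 408150.94 + 44448.00 = 452598.94

Total landed cost: SGD 452598.94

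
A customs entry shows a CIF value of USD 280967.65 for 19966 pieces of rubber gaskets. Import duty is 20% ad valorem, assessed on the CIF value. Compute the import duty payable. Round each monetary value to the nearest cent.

Import duty: USD 56193.53

Import duty = 280967.65 × 20% = 56193.53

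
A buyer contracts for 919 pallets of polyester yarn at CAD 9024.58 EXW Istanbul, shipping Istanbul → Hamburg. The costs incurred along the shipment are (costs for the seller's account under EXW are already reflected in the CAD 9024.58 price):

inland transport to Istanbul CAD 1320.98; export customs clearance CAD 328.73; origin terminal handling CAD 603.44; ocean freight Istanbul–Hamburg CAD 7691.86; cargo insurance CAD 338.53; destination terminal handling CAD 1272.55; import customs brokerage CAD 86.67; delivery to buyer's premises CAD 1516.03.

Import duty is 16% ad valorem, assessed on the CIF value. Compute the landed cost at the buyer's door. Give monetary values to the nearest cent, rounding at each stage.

Total landed cost: CAD 25272.67

EXW: the seller makes goods available at their premises; the buyer bears all onward costs.
CIF value = EXW price + inland to port + export clearance + origin terminal + freight + insurance = 9024.58 + 1320.98 + 328.73 + 603.44 + 7691.86 + 338.53 = 19308.12
Import duty = 19308.12 × 16% = 3089.30
Buyer bears: inland to port 1320.98 + export clearance 328.73 + origin terminal 603.44 + freight 7691.86 + insurance 338.53 + destination terminal 1272.55 + brokerage 86.67 + delivery 1516.03 + duty 3089.30 = 16248.09
Landed cost = invoice 9024.58 + 16248.09 = 25272.67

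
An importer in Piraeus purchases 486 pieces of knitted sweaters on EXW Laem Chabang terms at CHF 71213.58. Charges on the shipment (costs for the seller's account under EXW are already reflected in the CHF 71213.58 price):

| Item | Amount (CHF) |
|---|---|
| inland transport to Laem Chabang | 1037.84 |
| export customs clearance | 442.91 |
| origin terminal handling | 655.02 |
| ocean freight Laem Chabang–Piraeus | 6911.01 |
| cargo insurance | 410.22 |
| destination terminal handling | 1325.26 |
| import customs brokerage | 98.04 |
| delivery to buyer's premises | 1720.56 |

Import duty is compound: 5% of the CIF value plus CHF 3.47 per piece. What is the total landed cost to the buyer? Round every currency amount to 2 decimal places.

Total landed cost: CHF 89534.39

EXW: the seller makes goods available at their premises; the buyer bears all onward costs.
CIF value = EXW price + inland to port + export clearance + origin terminal + freight + insurance = 71213.58 + 1037.84 + 442.91 + 655.02 + 6911.01 + 410.22 = 80670.58
Ad valorem component: 80670.58 × 5% = 4033.53
Specific component: 486 × 3.47 = 1686.42
Import duty = 4033.53 + 1686.42 = 5719.95
Buyer bears: inland to port 1037.84 + export clearance 442.91 + origin terminal 655.02 + freight 6911.01 + insurance 410.22 + destination terminal 1325.26 + brokerage 98.04 + delivery 1720.56 + duty 5719.95 = 18320.81
Landed cost = invoice 71213.58 + 18320.81 = 89534.39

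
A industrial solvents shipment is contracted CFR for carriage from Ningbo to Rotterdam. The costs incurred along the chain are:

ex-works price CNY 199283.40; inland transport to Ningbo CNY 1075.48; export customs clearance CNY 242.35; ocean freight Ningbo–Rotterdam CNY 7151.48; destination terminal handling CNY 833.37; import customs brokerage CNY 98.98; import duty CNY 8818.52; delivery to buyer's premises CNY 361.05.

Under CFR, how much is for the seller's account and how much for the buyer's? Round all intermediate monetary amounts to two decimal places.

CFR: the seller pays costs through ocean freight to the destination port, but not insurance.
Seller's account: goods 199283.40 + inland to port 1075.48 + export clearance 242.35 + freight 7151.48 = 207752.71
Buyer's account: destination terminal 833.37 + brokerage 98.98 + duty 8818.52 + delivery 361.05 = 10111.92

Seller: CNY 207752.71; buyer: CNY 10111.92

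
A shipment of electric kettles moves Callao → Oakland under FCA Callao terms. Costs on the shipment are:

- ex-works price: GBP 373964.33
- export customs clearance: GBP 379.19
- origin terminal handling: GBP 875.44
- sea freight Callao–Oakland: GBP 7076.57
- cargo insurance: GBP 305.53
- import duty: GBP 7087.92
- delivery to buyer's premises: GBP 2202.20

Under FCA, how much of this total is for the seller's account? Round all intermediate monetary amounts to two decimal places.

Seller's account: GBP 374343.52

FCA: the seller delivers export-cleared goods to the carrier; the buyer bears costs from that point.
Seller's account: goods 373964.33 + export clearance 379.19 = 374343.52
Buyer's account: origin terminal 875.44 + freight 7076.57 + insurance 305.53 + duty 7087.92 + delivery 2202.20 = 17547.66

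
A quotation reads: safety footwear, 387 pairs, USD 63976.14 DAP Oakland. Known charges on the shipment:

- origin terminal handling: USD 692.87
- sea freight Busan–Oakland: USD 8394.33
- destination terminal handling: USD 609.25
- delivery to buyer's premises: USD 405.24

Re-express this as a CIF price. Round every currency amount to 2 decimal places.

CIF price: USD 62961.65

Not relevant to the conversion: freight, origin terminal — on the seller under both DAP and CIF; already in the DAP price and stays in the CIF price.
From DAP to CIF, the seller no longer bears: destination terminal, delivery.
CIF price = 63976.14 − 609.25 − 405.24 = 62961.65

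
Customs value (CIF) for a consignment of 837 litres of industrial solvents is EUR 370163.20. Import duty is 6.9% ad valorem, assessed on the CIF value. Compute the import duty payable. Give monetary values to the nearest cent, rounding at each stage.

Import duty: EUR 25541.26

Import duty = 370163.20 × 6.9% = 25541.26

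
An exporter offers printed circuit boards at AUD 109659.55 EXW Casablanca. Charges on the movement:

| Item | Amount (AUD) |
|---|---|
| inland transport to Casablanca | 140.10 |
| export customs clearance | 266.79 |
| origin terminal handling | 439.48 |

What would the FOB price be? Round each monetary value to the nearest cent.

From EXW to FOB, the seller additionally bears: inland to port, export clearance, origin terminal.
FOB price = 109659.55 + 140.10 + 266.79 + 439.48 = 110505.92

FOB price: AUD 110505.92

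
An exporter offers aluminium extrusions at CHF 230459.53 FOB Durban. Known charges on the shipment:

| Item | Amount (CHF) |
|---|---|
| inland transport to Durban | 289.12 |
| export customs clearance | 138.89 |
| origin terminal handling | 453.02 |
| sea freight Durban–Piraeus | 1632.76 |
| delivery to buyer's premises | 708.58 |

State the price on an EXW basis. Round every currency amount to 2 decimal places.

EXW price: CHF 229578.50

Not relevant to the conversion: freight, delivery — on the buyer under both terms; not part of either seller's price.
From FOB to EXW, the seller no longer bears: inland to port, export clearance, origin terminal.
EXW price = 230459.53 − 289.12 − 138.89 − 453.02 = 229578.50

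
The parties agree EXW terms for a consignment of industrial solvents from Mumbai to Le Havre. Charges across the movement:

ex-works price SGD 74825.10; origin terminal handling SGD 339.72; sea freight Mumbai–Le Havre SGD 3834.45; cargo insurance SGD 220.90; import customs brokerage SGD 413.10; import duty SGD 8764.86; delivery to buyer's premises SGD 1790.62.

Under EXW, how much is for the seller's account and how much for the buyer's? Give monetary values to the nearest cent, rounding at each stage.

Seller: SGD 74825.10; buyer: SGD 15363.65

EXW: the seller makes goods available at their premises; the buyer bears all onward costs.
Seller's account: goods 74825.10 = 74825.10
Buyer's account: origin terminal 339.72 + freight 3834.45 + insurance 220.90 + brokerage 413.10 + duty 8764.86 + delivery 1790.62 = 15363.65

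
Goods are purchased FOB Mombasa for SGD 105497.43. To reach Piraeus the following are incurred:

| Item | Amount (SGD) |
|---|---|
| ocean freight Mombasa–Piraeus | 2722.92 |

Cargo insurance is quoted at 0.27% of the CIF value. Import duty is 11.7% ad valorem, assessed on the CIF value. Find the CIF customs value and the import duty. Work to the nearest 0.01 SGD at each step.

CIF value: SGD 108513.34; import duty: SGD 12696.06

Let C be the CIF value. C = FOB price + freight + 0.27% × C
C − 0.27% × C = 105497.43 + 2722.92
0.9973 × C = 108220.35
C = 108220.35 / 0.9973 = 108513.34
Insurance premium = 0.27% × 108513.34 = 292.99
Import duty = 108513.34 × 11.7% = 12696.06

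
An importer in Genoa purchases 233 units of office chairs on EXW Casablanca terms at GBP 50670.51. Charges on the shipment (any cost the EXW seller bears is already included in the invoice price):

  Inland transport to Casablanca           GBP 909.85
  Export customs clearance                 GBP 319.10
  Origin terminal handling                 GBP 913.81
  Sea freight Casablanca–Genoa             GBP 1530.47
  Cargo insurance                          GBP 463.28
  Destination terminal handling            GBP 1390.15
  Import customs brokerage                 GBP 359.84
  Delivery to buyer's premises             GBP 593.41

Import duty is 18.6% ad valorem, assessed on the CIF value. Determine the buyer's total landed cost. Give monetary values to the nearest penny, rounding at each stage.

EXW: the seller makes goods available at their premises; the buyer bears all onward costs.
CIF value = EXW price + inland to port + export clearance + origin terminal + freight + insurance = 50670.51 + 909.85 + 319.10 + 913.81 + 1530.47 + 463.28 = 54807.02
Import duty = 54807.02 × 18.6% = 10194.11
Buyer bears: inland to port 909.85 + export clearance 319.10 + origin terminal 913.81 + freight 1530.47 + insurance 463.28 + destination terminal 1390.15 + brokerage 359.84 + delivery 593.41 + duty 10194.11 = 16674.02
Landed cost = invoice 50670.51 + 16674.02 = 67344.53

Total landed cost: GBP 67344.53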